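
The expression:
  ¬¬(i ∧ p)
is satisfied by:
  {i: True, p: True}


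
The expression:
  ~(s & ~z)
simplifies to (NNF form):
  z | ~s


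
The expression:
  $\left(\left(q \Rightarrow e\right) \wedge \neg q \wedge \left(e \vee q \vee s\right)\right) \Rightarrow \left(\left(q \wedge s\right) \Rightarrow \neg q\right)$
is always true.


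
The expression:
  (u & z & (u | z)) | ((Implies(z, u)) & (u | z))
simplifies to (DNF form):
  u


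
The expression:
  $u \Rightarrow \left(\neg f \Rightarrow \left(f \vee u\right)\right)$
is always true.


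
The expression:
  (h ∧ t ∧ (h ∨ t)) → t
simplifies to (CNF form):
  True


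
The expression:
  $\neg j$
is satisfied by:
  {j: False}


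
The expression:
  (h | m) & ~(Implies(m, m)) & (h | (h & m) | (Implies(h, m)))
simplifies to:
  False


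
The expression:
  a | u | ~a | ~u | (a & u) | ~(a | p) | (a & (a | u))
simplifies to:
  True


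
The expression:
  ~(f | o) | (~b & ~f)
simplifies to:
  ~f & (~b | ~o)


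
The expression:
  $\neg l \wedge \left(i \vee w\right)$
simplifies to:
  $\neg l \wedge \left(i \vee w\right)$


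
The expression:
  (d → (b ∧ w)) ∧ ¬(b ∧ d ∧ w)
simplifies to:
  ¬d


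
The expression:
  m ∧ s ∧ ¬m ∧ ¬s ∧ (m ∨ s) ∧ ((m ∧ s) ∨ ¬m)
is never true.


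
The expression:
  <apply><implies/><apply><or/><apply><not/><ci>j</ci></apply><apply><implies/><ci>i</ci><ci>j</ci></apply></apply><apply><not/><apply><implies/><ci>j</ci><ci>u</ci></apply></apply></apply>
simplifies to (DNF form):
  <apply><and/><ci>j</ci><apply><not/><ci>u</ci></apply></apply>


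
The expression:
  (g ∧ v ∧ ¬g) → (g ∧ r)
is always true.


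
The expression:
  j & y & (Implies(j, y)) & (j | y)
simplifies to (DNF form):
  j & y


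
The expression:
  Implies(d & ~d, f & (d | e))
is always true.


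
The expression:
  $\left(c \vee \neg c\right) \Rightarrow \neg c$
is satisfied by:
  {c: False}


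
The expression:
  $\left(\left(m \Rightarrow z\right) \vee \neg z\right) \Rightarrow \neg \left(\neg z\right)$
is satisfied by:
  {z: True}


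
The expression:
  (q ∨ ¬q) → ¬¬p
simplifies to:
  p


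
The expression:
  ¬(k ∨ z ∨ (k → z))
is never true.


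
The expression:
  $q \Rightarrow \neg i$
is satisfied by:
  {q: False, i: False}
  {i: True, q: False}
  {q: True, i: False}


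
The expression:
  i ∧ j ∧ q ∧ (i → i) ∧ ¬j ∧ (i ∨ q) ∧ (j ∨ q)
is never true.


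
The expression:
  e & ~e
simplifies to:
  False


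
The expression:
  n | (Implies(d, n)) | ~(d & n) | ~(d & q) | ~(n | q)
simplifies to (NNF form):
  True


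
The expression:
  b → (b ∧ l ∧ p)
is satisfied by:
  {p: True, l: True, b: False}
  {p: True, l: False, b: False}
  {l: True, p: False, b: False}
  {p: False, l: False, b: False}
  {b: True, p: True, l: True}


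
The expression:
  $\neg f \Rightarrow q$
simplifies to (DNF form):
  $f \vee q$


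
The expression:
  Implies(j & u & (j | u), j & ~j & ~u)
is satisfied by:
  {u: False, j: False}
  {j: True, u: False}
  {u: True, j: False}


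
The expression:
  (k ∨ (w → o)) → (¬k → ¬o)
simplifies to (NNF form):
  k ∨ ¬o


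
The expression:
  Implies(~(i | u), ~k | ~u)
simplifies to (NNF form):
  True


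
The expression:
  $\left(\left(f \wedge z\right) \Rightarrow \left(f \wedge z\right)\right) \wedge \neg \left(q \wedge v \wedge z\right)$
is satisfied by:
  {v: False, q: False, z: False}
  {z: True, v: False, q: False}
  {q: True, v: False, z: False}
  {z: True, q: True, v: False}
  {v: True, z: False, q: False}
  {z: True, v: True, q: False}
  {q: True, v: True, z: False}


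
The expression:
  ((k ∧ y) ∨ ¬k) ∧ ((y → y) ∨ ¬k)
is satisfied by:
  {y: True, k: False}
  {k: False, y: False}
  {k: True, y: True}


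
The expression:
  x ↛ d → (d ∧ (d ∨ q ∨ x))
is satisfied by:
  {d: True, x: False}
  {x: False, d: False}
  {x: True, d: True}


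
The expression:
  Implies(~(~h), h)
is always true.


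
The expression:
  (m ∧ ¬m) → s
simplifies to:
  True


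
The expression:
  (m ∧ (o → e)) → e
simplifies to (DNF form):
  e ∨ o ∨ ¬m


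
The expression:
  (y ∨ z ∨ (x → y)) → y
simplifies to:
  y ∨ (x ∧ ¬z)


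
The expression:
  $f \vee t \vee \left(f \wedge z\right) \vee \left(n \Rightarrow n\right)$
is always true.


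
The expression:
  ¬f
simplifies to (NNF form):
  ¬f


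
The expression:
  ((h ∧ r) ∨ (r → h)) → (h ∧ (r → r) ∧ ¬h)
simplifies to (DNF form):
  r ∧ ¬h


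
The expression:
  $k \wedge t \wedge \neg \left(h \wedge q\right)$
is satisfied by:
  {t: True, k: True, h: False, q: False}
  {t: True, q: True, k: True, h: False}
  {t: True, h: True, k: True, q: False}


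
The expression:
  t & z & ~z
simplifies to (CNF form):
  False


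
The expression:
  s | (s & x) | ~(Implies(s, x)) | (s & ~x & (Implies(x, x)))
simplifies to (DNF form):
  s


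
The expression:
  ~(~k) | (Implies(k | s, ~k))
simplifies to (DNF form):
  True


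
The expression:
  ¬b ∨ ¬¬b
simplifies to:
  True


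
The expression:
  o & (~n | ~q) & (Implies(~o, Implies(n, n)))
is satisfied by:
  {o: True, q: False, n: False}
  {n: True, o: True, q: False}
  {q: True, o: True, n: False}


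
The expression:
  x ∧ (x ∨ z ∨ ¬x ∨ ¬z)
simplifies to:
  x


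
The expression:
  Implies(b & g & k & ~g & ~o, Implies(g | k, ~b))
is always true.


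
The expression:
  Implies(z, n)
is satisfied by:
  {n: True, z: False}
  {z: False, n: False}
  {z: True, n: True}


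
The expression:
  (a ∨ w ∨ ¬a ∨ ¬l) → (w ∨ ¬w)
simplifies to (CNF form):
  True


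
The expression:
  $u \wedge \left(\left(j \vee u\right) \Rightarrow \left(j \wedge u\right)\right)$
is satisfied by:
  {j: True, u: True}


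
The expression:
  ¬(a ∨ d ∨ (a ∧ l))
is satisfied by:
  {d: False, a: False}


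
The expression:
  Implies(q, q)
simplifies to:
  True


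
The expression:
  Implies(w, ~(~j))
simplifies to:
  j | ~w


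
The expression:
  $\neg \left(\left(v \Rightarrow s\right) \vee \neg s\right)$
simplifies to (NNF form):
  $\text{False}$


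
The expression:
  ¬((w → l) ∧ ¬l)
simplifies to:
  l ∨ w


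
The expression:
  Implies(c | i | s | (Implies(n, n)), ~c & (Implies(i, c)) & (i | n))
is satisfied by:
  {n: True, i: False, c: False}


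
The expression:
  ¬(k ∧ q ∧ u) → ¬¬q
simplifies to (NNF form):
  q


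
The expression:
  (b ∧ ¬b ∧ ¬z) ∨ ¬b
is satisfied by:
  {b: False}


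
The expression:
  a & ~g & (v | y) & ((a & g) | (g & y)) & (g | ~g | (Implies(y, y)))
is never true.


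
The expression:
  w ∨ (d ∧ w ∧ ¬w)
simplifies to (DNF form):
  w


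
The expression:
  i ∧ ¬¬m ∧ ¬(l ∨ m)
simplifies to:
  False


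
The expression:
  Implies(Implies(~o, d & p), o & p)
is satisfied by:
  {o: False, p: False, d: False}
  {d: True, o: False, p: False}
  {p: True, o: False, d: False}
  {p: True, o: True, d: False}
  {d: True, p: True, o: True}


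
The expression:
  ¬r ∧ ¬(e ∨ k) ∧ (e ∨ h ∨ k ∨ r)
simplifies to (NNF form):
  h ∧ ¬e ∧ ¬k ∧ ¬r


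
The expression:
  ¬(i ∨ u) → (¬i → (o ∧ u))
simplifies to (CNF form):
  i ∨ u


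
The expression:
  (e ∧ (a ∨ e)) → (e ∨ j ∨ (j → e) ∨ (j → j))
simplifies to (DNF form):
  True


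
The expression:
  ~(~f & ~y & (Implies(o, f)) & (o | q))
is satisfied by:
  {y: True, o: True, f: True, q: False}
  {y: True, o: True, f: False, q: False}
  {y: True, f: True, q: False, o: False}
  {y: True, f: False, q: False, o: False}
  {o: True, f: True, q: False, y: False}
  {o: True, f: False, q: False, y: False}
  {f: True, o: False, q: False, y: False}
  {f: False, o: False, q: False, y: False}
  {y: True, o: True, q: True, f: True}
  {y: True, o: True, q: True, f: False}
  {y: True, q: True, f: True, o: False}
  {y: True, q: True, f: False, o: False}
  {q: True, o: True, f: True, y: False}
  {q: True, o: True, f: False, y: False}
  {q: True, f: True, o: False, y: False}


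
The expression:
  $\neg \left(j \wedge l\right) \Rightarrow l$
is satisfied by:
  {l: True}


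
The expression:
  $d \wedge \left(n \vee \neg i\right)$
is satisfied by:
  {d: True, n: True, i: False}
  {d: True, i: False, n: False}
  {d: True, n: True, i: True}


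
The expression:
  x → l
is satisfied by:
  {l: True, x: False}
  {x: False, l: False}
  {x: True, l: True}


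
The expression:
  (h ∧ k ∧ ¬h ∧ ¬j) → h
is always true.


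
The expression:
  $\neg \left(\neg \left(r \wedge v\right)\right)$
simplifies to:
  $r \wedge v$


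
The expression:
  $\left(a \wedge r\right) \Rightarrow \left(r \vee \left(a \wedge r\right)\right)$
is always true.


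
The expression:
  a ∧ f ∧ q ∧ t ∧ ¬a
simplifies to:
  False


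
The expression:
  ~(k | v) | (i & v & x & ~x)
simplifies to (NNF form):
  ~k & ~v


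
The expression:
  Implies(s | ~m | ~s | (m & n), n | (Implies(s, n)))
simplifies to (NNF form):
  n | ~s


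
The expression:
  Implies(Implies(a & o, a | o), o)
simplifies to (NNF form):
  o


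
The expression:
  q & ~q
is never true.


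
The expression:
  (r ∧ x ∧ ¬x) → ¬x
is always true.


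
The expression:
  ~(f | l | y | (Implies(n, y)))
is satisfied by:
  {n: True, y: False, l: False, f: False}


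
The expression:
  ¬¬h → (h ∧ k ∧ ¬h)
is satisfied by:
  {h: False}


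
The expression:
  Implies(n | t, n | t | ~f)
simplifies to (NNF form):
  True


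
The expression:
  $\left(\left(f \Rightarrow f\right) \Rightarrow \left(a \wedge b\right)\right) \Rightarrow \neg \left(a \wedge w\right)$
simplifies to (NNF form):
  $\neg a \vee \neg b \vee \neg w$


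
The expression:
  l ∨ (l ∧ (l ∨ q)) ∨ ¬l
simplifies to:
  True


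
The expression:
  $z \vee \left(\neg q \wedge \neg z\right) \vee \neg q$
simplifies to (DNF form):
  $z \vee \neg q$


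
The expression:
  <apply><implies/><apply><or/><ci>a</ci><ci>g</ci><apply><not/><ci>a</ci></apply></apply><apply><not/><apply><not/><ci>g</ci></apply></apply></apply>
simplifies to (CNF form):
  <ci>g</ci>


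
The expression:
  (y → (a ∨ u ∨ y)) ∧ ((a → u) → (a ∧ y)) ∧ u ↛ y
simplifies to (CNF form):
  False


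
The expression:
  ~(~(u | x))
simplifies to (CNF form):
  u | x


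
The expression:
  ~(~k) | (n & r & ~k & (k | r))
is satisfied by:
  {n: True, k: True, r: True}
  {n: True, k: True, r: False}
  {k: True, r: True, n: False}
  {k: True, r: False, n: False}
  {n: True, r: True, k: False}


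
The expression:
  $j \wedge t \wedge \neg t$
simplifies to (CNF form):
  $\text{False}$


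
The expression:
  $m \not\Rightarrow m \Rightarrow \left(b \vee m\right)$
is always true.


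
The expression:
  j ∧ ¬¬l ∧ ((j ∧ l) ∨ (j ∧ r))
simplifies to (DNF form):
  j ∧ l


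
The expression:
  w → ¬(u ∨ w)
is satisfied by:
  {w: False}


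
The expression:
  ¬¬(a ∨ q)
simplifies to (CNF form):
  a ∨ q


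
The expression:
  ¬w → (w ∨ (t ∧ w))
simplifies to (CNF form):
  w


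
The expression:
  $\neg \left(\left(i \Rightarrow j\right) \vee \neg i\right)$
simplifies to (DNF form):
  $i \wedge \neg j$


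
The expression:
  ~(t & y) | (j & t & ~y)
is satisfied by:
  {t: False, y: False}
  {y: True, t: False}
  {t: True, y: False}


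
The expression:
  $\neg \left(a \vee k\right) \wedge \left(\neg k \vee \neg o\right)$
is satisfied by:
  {k: False, a: False}


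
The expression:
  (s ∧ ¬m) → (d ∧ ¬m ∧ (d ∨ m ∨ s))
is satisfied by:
  {d: True, m: True, s: False}
  {d: True, s: False, m: False}
  {m: True, s: False, d: False}
  {m: False, s: False, d: False}
  {d: True, m: True, s: True}
  {d: True, s: True, m: False}
  {m: True, s: True, d: False}


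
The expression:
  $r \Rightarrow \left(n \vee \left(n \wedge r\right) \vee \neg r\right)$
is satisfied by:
  {n: True, r: False}
  {r: False, n: False}
  {r: True, n: True}


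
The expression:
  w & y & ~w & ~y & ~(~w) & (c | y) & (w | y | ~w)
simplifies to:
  False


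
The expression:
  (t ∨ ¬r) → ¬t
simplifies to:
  ¬t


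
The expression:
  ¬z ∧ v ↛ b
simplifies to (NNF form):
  v ∧ ¬b ∧ ¬z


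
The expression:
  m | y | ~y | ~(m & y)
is always true.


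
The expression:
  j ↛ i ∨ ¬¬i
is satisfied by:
  {i: True, j: True}
  {i: True, j: False}
  {j: True, i: False}


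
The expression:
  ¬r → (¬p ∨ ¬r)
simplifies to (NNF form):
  True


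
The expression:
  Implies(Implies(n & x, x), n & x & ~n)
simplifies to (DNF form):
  False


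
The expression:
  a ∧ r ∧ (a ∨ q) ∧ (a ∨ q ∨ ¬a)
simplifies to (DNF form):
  a ∧ r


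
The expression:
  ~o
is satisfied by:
  {o: False}


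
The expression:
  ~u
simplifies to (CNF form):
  ~u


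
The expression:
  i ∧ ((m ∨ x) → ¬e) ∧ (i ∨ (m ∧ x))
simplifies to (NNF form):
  i ∧ (¬e ∨ ¬m) ∧ (¬e ∨ ¬x)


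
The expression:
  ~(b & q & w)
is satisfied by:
  {w: False, q: False, b: False}
  {b: True, w: False, q: False}
  {q: True, w: False, b: False}
  {b: True, q: True, w: False}
  {w: True, b: False, q: False}
  {b: True, w: True, q: False}
  {q: True, w: True, b: False}


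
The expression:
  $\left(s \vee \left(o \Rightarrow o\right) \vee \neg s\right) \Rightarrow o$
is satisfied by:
  {o: True}


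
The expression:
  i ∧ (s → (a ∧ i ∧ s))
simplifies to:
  i ∧ (a ∨ ¬s)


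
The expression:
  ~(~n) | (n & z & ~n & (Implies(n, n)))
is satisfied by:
  {n: True}


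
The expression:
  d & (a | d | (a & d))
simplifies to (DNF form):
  d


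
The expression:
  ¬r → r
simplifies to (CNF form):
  r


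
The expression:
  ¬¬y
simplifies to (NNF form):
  y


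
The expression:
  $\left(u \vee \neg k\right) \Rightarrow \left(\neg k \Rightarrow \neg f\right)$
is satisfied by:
  {k: True, f: False}
  {f: False, k: False}
  {f: True, k: True}


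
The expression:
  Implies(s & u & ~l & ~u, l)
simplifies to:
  True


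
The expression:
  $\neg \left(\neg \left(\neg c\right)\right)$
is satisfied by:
  {c: False}


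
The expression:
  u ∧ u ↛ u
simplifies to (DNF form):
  False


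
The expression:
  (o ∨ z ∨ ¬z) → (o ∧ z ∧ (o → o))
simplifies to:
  o ∧ z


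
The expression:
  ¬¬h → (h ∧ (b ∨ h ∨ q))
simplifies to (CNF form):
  True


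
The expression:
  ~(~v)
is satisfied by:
  {v: True}


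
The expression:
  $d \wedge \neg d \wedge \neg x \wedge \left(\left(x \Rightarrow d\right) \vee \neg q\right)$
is never true.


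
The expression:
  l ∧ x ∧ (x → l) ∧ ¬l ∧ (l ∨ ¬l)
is never true.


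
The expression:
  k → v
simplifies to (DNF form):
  v ∨ ¬k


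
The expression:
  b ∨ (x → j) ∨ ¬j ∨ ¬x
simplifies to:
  True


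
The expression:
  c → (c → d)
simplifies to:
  d ∨ ¬c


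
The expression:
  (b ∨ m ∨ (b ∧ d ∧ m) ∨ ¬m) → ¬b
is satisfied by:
  {b: False}


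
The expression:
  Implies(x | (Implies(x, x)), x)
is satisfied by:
  {x: True}


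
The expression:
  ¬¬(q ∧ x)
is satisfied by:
  {x: True, q: True}


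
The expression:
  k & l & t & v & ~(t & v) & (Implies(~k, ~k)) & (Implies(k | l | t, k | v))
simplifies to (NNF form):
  False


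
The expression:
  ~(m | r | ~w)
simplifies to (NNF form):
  w & ~m & ~r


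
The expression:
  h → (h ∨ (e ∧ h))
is always true.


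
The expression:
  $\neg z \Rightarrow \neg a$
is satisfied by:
  {z: True, a: False}
  {a: False, z: False}
  {a: True, z: True}


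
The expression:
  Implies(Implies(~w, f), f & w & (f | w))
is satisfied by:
  {w: False, f: False}
  {f: True, w: True}


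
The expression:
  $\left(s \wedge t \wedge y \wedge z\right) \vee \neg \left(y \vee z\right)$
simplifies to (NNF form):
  $\left(s \vee \neg z\right) \wedge \left(t \vee \neg z\right) \wedge \left(y \vee \neg z\right) \wedge \left(z \vee \neg y\right)$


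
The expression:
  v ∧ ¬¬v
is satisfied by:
  {v: True}


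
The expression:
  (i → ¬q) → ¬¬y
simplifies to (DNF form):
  y ∨ (i ∧ q)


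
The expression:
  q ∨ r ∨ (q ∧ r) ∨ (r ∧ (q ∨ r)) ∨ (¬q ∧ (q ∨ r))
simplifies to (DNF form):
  q ∨ r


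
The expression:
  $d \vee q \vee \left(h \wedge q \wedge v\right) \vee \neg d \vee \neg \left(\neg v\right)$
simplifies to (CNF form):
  $\text{True}$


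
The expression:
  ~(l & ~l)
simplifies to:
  True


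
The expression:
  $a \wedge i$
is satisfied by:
  {a: True, i: True}


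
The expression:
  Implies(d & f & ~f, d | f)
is always true.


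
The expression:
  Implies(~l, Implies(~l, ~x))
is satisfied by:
  {l: True, x: False}
  {x: False, l: False}
  {x: True, l: True}


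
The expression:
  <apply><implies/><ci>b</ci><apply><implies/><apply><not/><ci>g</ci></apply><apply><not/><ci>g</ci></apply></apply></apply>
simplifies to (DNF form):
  <true/>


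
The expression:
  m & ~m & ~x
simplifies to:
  False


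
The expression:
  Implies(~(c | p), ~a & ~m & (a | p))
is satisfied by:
  {c: True, p: True}
  {c: True, p: False}
  {p: True, c: False}


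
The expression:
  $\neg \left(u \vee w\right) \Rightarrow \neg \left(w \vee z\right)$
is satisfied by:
  {u: True, w: True, z: False}
  {u: True, w: False, z: False}
  {w: True, u: False, z: False}
  {u: False, w: False, z: False}
  {u: True, z: True, w: True}
  {u: True, z: True, w: False}
  {z: True, w: True, u: False}


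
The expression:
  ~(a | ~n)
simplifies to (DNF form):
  n & ~a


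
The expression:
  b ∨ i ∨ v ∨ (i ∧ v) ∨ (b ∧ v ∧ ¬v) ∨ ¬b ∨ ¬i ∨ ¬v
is always true.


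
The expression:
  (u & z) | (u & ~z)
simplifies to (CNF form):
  u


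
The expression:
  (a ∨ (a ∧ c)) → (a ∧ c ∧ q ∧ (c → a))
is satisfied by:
  {c: True, q: True, a: False}
  {c: True, q: False, a: False}
  {q: True, c: False, a: False}
  {c: False, q: False, a: False}
  {a: True, c: True, q: True}


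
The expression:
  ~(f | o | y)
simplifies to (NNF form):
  ~f & ~o & ~y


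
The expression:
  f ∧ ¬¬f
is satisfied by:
  {f: True}


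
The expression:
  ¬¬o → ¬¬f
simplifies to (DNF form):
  f ∨ ¬o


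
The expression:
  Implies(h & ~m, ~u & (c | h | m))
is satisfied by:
  {m: True, h: False, u: False}
  {h: False, u: False, m: False}
  {m: True, u: True, h: False}
  {u: True, h: False, m: False}
  {m: True, h: True, u: False}
  {h: True, m: False, u: False}
  {m: True, u: True, h: True}


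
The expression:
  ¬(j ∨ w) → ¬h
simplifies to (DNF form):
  j ∨ w ∨ ¬h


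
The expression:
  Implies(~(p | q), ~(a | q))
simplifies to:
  p | q | ~a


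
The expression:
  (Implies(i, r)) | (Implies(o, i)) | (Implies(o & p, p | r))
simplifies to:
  True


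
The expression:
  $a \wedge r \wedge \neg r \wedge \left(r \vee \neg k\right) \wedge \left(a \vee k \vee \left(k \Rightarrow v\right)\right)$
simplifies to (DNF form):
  $\text{False}$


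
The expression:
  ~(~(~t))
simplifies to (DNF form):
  ~t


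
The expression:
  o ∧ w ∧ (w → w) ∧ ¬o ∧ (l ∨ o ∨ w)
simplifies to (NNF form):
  False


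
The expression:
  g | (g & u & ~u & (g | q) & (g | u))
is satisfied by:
  {g: True}


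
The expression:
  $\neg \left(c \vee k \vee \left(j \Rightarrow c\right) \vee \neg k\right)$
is never true.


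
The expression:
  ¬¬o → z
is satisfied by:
  {z: True, o: False}
  {o: False, z: False}
  {o: True, z: True}


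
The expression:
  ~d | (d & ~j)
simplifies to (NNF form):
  ~d | ~j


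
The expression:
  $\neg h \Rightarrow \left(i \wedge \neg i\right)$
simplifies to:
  $h$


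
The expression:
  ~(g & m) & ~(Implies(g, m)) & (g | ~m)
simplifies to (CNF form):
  g & ~m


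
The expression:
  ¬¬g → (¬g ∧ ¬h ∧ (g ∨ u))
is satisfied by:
  {g: False}


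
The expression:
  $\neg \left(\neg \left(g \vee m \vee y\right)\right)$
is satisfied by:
  {y: True, m: True, g: True}
  {y: True, m: True, g: False}
  {y: True, g: True, m: False}
  {y: True, g: False, m: False}
  {m: True, g: True, y: False}
  {m: True, g: False, y: False}
  {g: True, m: False, y: False}


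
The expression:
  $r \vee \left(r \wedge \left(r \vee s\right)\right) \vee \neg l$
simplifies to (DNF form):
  $r \vee \neg l$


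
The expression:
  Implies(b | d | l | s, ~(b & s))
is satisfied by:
  {s: False, b: False}
  {b: True, s: False}
  {s: True, b: False}


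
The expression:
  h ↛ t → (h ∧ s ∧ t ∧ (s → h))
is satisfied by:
  {t: True, h: False}
  {h: False, t: False}
  {h: True, t: True}


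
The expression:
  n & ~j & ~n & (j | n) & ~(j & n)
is never true.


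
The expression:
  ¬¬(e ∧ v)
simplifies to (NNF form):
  e ∧ v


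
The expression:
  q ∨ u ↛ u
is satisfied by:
  {q: True}


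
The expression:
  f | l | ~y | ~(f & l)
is always true.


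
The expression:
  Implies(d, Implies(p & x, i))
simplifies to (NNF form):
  i | ~d | ~p | ~x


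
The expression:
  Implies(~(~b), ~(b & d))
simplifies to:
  ~b | ~d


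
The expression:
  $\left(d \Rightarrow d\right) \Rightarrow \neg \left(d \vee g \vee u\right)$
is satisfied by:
  {u: False, d: False, g: False}


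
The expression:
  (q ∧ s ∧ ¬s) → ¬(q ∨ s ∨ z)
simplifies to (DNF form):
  True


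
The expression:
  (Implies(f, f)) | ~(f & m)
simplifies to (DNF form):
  True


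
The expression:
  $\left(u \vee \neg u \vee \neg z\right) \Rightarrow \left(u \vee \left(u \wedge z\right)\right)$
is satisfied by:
  {u: True}


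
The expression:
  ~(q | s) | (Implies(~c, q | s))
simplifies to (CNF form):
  True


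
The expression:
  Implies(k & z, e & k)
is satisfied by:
  {e: True, k: False, z: False}
  {k: False, z: False, e: False}
  {z: True, e: True, k: False}
  {z: True, k: False, e: False}
  {e: True, k: True, z: False}
  {k: True, e: False, z: False}
  {z: True, k: True, e: True}


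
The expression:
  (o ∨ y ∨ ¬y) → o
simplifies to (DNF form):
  o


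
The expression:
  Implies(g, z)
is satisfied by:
  {z: True, g: False}
  {g: False, z: False}
  {g: True, z: True}


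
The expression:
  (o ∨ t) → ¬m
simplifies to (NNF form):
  (¬o ∧ ¬t) ∨ ¬m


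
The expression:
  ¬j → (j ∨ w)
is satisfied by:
  {w: True, j: True}
  {w: True, j: False}
  {j: True, w: False}


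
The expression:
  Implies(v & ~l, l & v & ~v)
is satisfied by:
  {l: True, v: False}
  {v: False, l: False}
  {v: True, l: True}


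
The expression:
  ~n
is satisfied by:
  {n: False}


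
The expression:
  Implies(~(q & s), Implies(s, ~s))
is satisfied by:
  {q: True, s: False}
  {s: False, q: False}
  {s: True, q: True}


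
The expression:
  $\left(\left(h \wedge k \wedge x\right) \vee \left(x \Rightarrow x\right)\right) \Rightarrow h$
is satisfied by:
  {h: True}


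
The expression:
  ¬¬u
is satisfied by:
  {u: True}


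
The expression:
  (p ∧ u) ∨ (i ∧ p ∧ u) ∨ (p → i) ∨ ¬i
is always true.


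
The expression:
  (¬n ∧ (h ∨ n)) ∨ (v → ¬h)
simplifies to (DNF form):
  ¬h ∨ ¬n ∨ ¬v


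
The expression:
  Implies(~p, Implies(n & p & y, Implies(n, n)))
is always true.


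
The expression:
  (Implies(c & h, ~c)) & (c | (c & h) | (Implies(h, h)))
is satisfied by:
  {h: False, c: False}
  {c: True, h: False}
  {h: True, c: False}


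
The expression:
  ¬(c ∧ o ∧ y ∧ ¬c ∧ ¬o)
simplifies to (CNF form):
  True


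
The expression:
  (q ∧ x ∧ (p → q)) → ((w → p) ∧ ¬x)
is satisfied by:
  {q: False, x: False}
  {x: True, q: False}
  {q: True, x: False}


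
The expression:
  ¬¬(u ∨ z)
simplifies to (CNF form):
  u ∨ z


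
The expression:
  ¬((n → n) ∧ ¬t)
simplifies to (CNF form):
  t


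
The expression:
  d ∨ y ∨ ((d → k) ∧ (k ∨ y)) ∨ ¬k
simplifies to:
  True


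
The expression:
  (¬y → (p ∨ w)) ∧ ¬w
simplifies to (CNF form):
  ¬w ∧ (p ∨ y)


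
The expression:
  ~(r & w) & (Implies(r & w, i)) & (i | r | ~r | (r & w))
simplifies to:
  ~r | ~w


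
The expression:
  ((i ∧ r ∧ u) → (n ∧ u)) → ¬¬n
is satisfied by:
  {i: True, n: True, u: True, r: True}
  {i: True, n: True, u: True, r: False}
  {i: True, n: True, r: True, u: False}
  {i: True, n: True, r: False, u: False}
  {n: True, u: True, r: True, i: False}
  {n: True, u: True, r: False, i: False}
  {n: True, u: False, r: True, i: False}
  {n: True, u: False, r: False, i: False}
  {i: True, u: True, r: True, n: False}


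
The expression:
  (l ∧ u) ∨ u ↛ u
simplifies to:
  l ∧ u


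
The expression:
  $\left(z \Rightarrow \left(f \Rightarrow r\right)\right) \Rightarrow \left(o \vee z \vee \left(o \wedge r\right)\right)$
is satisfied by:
  {o: True, z: True}
  {o: True, z: False}
  {z: True, o: False}


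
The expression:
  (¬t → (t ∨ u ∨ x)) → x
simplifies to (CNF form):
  (x ∨ ¬t) ∧ (x ∨ ¬u)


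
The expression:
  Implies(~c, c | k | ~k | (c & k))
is always true.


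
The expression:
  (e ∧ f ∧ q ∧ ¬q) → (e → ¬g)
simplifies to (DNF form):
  True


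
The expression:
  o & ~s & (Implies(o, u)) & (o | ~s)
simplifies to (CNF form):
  o & u & ~s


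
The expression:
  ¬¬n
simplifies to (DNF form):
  n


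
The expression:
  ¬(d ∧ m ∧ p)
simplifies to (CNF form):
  ¬d ∨ ¬m ∨ ¬p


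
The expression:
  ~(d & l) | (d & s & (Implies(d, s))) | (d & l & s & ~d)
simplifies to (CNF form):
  s | ~d | ~l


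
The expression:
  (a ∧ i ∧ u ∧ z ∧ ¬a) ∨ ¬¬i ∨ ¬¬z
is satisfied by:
  {i: True, z: True}
  {i: True, z: False}
  {z: True, i: False}


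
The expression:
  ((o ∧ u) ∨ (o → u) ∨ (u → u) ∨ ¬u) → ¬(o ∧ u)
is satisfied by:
  {u: False, o: False}
  {o: True, u: False}
  {u: True, o: False}


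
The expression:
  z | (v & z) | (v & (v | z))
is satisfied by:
  {z: True, v: True}
  {z: True, v: False}
  {v: True, z: False}


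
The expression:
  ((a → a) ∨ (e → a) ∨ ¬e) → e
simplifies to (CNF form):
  e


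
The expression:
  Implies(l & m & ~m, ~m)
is always true.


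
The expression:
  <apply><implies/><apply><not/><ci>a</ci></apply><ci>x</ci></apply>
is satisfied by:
  {a: True, x: True}
  {a: True, x: False}
  {x: True, a: False}


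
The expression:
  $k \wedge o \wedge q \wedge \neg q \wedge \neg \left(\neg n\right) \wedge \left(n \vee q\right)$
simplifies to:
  $\text{False}$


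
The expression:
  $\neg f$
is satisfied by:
  {f: False}


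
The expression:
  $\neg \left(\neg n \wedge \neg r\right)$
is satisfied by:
  {r: True, n: True}
  {r: True, n: False}
  {n: True, r: False}


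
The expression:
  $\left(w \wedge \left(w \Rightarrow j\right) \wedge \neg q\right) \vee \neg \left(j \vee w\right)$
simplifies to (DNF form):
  $\left(w \wedge \neg w\right) \vee \left(\neg j \wedge \neg w\right) \vee \left(j \wedge w \wedge \neg q\right) \vee \left(j \wedge w \wedge \neg w\right) \vee \left(j \wedge \neg j \wedge \neg q\right) \vee \left(j \wedge \neg j \wedge \neg w\right) \vee \left(w \wedge \neg q \wedge \neg w\right) \vee \left(\neg j \wedge \neg q \wedge \neg w\right)$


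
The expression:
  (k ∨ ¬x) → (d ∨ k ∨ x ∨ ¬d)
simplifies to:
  True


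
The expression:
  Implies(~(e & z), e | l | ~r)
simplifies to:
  e | l | ~r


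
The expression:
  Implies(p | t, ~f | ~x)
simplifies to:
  ~f | ~x | (~p & ~t)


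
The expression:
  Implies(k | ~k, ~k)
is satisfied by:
  {k: False}


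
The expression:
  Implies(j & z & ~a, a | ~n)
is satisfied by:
  {a: True, z: False, n: False, j: False}
  {a: False, z: False, n: False, j: False}
  {j: True, a: True, z: False, n: False}
  {j: True, a: False, z: False, n: False}
  {a: True, n: True, j: False, z: False}
  {n: True, j: False, z: False, a: False}
  {j: True, n: True, a: True, z: False}
  {j: True, n: True, a: False, z: False}
  {a: True, z: True, j: False, n: False}
  {z: True, j: False, n: False, a: False}
  {a: True, j: True, z: True, n: False}
  {j: True, z: True, a: False, n: False}
  {a: True, n: True, z: True, j: False}
  {n: True, z: True, j: False, a: False}
  {j: True, n: True, z: True, a: True}


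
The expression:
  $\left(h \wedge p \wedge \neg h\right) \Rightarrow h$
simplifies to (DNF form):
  $\text{True}$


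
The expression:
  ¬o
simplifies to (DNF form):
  ¬o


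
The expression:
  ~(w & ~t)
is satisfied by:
  {t: True, w: False}
  {w: False, t: False}
  {w: True, t: True}


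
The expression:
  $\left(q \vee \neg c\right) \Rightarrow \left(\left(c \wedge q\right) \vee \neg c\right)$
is always true.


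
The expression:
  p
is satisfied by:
  {p: True}


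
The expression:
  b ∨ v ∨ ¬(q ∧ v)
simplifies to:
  True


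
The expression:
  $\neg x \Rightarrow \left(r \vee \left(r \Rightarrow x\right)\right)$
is always true.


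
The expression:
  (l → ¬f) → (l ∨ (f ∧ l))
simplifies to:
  l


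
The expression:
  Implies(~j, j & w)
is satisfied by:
  {j: True}


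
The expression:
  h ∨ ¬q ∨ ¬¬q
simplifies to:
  True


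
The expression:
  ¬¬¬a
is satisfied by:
  {a: False}


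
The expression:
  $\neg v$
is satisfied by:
  {v: False}


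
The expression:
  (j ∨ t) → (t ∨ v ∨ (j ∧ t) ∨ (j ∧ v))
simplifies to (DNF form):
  t ∨ v ∨ ¬j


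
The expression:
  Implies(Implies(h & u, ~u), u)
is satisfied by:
  {u: True}


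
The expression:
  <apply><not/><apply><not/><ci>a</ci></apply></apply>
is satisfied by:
  {a: True}


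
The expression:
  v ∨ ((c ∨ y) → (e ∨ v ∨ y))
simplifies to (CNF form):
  e ∨ v ∨ y ∨ ¬c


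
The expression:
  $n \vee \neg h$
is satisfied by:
  {n: True, h: False}
  {h: False, n: False}
  {h: True, n: True}


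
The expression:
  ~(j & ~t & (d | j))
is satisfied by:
  {t: True, j: False}
  {j: False, t: False}
  {j: True, t: True}


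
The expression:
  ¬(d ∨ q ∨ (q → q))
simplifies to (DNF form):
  False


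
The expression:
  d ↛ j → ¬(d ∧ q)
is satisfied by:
  {j: True, q: False, d: False}
  {j: False, q: False, d: False}
  {d: True, j: True, q: False}
  {d: True, j: False, q: False}
  {q: True, j: True, d: False}
  {q: True, j: False, d: False}
  {q: True, d: True, j: True}


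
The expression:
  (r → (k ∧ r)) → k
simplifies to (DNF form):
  k ∨ r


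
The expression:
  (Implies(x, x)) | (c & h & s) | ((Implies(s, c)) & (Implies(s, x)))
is always true.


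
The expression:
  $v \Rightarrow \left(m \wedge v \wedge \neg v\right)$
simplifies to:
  $\neg v$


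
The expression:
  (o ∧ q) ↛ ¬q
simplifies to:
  o ∧ q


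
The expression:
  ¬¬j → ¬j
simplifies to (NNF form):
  ¬j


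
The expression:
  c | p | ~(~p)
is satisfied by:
  {c: True, p: True}
  {c: True, p: False}
  {p: True, c: False}


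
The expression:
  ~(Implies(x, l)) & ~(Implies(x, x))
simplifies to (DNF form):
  False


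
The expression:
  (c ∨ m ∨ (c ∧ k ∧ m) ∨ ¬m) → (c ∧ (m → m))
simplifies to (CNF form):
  c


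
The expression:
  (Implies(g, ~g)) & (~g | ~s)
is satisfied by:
  {g: False}


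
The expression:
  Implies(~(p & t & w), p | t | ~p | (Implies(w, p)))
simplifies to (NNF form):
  True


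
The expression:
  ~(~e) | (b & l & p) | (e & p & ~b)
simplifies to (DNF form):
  e | (b & l & p)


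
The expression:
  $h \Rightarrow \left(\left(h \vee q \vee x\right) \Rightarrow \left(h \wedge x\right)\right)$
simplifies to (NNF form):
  $x \vee \neg h$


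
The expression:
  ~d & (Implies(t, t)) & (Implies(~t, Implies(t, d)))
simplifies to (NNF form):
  ~d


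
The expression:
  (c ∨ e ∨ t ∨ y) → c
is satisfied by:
  {c: True, e: False, t: False, y: False}
  {y: True, c: True, e: False, t: False}
  {c: True, t: True, e: False, y: False}
  {y: True, c: True, t: True, e: False}
  {c: True, e: True, t: False, y: False}
  {c: True, y: True, e: True, t: False}
  {c: True, t: True, e: True, y: False}
  {y: True, c: True, t: True, e: True}
  {y: False, e: False, t: False, c: False}


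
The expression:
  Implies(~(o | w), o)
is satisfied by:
  {o: True, w: True}
  {o: True, w: False}
  {w: True, o: False}


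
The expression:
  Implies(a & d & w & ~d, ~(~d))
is always true.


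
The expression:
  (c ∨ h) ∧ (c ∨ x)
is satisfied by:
  {x: True, c: True, h: True}
  {x: True, c: True, h: False}
  {c: True, h: True, x: False}
  {c: True, h: False, x: False}
  {x: True, h: True, c: False}


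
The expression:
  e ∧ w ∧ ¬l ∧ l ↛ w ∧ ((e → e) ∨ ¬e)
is never true.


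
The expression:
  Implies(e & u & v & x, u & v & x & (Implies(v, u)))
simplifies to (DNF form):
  True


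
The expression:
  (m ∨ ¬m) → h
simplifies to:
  h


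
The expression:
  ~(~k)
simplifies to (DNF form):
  k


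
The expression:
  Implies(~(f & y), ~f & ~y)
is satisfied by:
  {f: False, y: False}
  {y: True, f: True}


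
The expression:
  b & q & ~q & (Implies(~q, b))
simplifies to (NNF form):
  False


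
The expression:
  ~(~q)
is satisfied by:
  {q: True}


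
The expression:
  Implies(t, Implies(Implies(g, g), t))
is always true.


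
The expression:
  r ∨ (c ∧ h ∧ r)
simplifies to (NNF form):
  r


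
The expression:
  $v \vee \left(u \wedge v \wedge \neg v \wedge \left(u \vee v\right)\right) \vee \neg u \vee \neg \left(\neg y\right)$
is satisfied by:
  {y: True, v: True, u: False}
  {y: True, u: False, v: False}
  {v: True, u: False, y: False}
  {v: False, u: False, y: False}
  {y: True, v: True, u: True}
  {y: True, u: True, v: False}
  {v: True, u: True, y: False}


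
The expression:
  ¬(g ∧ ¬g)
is always true.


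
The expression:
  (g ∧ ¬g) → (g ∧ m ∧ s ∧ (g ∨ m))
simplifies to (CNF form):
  True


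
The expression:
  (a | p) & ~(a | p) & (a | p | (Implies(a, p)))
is never true.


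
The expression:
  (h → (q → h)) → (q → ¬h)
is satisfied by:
  {h: False, q: False}
  {q: True, h: False}
  {h: True, q: False}


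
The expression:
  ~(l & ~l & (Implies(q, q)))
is always true.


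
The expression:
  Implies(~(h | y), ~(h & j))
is always true.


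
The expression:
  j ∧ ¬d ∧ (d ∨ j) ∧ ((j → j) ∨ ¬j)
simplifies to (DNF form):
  j ∧ ¬d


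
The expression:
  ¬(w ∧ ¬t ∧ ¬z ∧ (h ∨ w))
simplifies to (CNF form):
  t ∨ z ∨ ¬w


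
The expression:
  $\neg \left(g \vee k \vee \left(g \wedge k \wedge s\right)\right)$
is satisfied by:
  {g: False, k: False}


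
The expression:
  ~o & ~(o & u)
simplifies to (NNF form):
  ~o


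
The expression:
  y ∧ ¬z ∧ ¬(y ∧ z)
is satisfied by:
  {y: True, z: False}


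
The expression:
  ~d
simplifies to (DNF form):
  ~d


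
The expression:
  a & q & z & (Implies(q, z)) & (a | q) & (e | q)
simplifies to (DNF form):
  a & q & z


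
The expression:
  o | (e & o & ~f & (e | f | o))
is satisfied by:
  {o: True}


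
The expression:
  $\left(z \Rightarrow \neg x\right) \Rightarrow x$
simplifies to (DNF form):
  $x$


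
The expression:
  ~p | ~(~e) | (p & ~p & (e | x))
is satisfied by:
  {e: True, p: False}
  {p: False, e: False}
  {p: True, e: True}


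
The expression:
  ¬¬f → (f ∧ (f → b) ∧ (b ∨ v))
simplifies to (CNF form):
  b ∨ ¬f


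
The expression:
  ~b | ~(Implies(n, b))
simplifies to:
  ~b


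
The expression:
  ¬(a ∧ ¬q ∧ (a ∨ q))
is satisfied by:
  {q: True, a: False}
  {a: False, q: False}
  {a: True, q: True}


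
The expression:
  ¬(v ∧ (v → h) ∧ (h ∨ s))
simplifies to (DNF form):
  ¬h ∨ ¬v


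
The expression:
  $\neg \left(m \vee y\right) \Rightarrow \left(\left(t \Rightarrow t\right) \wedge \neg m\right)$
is always true.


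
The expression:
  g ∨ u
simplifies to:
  g ∨ u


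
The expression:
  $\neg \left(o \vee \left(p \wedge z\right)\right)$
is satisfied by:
  {p: False, o: False, z: False}
  {z: True, p: False, o: False}
  {p: True, z: False, o: False}


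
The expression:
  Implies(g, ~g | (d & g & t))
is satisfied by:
  {t: True, d: True, g: False}
  {t: True, d: False, g: False}
  {d: True, t: False, g: False}
  {t: False, d: False, g: False}
  {t: True, g: True, d: True}


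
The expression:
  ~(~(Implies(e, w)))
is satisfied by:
  {w: True, e: False}
  {e: False, w: False}
  {e: True, w: True}


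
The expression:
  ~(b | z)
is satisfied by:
  {z: False, b: False}


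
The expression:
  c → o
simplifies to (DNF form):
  o ∨ ¬c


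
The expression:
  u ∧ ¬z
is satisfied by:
  {u: True, z: False}


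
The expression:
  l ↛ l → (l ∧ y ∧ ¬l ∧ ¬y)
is always true.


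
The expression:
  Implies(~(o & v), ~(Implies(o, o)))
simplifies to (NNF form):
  o & v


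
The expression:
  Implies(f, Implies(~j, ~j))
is always true.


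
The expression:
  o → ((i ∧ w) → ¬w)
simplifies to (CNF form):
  ¬i ∨ ¬o ∨ ¬w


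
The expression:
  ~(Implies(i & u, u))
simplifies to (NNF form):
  False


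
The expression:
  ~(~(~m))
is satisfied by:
  {m: False}


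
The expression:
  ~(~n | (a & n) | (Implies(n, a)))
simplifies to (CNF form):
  n & ~a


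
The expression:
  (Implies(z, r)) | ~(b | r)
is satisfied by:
  {r: True, z: False, b: False}
  {z: False, b: False, r: False}
  {r: True, b: True, z: False}
  {b: True, z: False, r: False}
  {r: True, z: True, b: False}
  {z: True, r: False, b: False}
  {r: True, b: True, z: True}


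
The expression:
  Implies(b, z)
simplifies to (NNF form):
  z | ~b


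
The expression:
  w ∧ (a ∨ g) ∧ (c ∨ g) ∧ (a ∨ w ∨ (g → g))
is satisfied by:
  {a: True, g: True, w: True, c: True}
  {a: True, g: True, w: True, c: False}
  {g: True, w: True, c: True, a: False}
  {g: True, w: True, c: False, a: False}
  {a: True, w: True, c: True, g: False}
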